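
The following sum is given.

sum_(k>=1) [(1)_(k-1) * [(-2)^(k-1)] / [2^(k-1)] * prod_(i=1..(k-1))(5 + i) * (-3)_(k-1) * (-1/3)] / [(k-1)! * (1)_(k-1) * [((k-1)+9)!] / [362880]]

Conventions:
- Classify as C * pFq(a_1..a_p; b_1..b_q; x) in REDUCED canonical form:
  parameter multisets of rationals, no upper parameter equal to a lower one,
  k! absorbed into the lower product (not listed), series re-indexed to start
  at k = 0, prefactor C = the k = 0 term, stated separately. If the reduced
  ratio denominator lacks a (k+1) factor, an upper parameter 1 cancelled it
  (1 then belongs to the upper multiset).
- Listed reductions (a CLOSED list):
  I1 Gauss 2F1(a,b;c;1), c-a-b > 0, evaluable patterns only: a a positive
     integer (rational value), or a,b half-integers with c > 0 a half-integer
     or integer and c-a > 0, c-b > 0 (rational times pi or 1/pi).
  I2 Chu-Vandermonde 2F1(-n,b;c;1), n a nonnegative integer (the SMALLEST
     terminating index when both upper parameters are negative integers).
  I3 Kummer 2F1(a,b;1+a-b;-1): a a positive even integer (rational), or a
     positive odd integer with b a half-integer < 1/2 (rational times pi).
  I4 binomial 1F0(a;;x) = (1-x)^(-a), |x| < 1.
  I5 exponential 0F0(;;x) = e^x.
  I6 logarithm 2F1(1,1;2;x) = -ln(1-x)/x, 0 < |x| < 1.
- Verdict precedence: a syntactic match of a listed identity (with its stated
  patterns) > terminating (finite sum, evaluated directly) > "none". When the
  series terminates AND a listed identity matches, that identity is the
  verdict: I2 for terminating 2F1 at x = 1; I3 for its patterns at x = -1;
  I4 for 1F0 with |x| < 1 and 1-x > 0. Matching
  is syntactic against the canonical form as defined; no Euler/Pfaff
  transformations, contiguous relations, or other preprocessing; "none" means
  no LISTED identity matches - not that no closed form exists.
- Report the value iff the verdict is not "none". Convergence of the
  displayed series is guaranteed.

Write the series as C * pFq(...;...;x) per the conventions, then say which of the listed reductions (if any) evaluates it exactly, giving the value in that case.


Reduced: x = -1, 2F1, upper = {-3, 6}, lower = {10}, C = -1/3. Verdict: the Kummer evaluation I3 matches (x = -1; c = 10 equals 1+a-b for upper {-3, 6}: listed pattern). Hence: -7/5.

First insight: x = (-1) and the two k-th powers (C = -1/3, x = -1) combine into one argument.
Consecutive-term ratio: r(k) = (-1) * (k-3) (k+6) / [(k+10) (k+1)] ; factor over Q: parameters, x = (-1), and C = -1/3.


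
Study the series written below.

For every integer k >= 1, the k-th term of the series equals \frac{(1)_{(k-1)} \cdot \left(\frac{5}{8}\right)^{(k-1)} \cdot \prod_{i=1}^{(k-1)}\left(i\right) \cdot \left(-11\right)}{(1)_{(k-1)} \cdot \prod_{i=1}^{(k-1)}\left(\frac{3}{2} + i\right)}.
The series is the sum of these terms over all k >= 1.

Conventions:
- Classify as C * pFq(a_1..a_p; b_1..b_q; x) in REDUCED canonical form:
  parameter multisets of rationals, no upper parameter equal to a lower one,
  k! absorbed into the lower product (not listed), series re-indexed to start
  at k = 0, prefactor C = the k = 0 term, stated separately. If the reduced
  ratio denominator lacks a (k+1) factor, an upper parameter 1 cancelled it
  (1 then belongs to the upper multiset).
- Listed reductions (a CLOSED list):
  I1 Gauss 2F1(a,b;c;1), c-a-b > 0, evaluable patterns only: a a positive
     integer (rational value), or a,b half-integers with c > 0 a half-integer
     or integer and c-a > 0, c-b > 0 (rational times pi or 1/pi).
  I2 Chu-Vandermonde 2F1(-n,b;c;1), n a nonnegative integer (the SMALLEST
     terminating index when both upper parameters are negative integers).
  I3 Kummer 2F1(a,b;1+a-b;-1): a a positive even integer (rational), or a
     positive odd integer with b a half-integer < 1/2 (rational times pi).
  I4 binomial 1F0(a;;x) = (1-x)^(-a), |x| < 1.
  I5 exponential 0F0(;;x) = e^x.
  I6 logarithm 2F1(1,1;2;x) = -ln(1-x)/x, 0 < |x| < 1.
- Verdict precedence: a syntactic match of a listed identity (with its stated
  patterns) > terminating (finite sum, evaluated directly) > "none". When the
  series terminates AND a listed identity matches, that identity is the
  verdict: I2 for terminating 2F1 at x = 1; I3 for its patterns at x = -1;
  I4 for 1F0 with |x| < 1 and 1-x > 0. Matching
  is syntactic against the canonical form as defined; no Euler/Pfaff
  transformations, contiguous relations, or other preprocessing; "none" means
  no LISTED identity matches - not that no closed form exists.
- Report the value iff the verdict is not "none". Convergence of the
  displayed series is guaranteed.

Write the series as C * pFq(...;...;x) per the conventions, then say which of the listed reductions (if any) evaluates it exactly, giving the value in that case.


Classification (C = -11): 2F1 with upper {1, 1}, lower {\frac{5}{2}}, argument x = \frac{5}{8}. Verdict: none (x = \frac{5}{8}): each listed identity misses the multisets {1, 1} ; {\frac{5}{2}}.

First insight: from the first term -11: (1)_k (C = -11, x = 5/8) is k! itself.
Adjacent-term ratio: r(k) = \frac{5}{8} * (k+1) (k+1) / [(k+\frac{5}{2}) (k+1)] - poly over poly, x = \frac{5}{8} from leading terms; C = -11 at k = 0.


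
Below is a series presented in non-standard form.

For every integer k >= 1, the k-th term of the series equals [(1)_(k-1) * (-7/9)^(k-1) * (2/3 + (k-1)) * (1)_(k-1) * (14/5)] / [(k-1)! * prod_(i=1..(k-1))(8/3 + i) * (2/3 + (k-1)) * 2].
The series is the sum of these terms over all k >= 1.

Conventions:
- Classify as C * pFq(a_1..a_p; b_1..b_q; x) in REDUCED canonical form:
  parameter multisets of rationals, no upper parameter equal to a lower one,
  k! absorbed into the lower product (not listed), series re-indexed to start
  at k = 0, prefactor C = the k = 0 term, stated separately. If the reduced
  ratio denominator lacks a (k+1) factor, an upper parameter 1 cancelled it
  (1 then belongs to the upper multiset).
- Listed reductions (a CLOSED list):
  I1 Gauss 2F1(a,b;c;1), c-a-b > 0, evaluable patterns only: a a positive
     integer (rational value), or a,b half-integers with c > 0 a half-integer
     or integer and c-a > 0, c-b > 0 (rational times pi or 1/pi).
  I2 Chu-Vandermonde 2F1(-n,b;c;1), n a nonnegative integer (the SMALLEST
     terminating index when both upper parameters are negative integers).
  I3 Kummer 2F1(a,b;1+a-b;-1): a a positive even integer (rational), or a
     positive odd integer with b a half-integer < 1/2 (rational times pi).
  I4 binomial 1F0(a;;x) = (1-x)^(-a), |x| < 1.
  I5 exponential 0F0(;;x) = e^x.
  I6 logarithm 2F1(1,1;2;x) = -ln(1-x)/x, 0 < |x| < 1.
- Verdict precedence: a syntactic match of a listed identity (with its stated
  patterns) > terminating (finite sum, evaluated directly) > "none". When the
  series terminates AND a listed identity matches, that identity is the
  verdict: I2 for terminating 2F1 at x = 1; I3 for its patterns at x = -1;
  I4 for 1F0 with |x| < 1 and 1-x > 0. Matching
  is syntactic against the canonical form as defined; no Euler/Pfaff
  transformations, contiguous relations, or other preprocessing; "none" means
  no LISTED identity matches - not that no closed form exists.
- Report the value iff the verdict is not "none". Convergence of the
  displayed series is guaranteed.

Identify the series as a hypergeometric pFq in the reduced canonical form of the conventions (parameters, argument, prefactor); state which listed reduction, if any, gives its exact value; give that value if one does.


With C = 7/5: the canonical form is 2F1(1, 1; 11/3; -7/9). Verdict: none (x = -7/9): each listed identity misses the multisets {1, 1} ; {11/3}.

Key observation: t_0 = 7/5 here, and k + 2/3 divides numerator and denominator alike; C = 7/5 after cancelling.
Consecutive-term ratio: r(k) = (-7/9) * (k+1) (k+1) / [(k+11/3) (k+1)] ; factor over Q: parameters, x = (-7/9), and C = 7/5.


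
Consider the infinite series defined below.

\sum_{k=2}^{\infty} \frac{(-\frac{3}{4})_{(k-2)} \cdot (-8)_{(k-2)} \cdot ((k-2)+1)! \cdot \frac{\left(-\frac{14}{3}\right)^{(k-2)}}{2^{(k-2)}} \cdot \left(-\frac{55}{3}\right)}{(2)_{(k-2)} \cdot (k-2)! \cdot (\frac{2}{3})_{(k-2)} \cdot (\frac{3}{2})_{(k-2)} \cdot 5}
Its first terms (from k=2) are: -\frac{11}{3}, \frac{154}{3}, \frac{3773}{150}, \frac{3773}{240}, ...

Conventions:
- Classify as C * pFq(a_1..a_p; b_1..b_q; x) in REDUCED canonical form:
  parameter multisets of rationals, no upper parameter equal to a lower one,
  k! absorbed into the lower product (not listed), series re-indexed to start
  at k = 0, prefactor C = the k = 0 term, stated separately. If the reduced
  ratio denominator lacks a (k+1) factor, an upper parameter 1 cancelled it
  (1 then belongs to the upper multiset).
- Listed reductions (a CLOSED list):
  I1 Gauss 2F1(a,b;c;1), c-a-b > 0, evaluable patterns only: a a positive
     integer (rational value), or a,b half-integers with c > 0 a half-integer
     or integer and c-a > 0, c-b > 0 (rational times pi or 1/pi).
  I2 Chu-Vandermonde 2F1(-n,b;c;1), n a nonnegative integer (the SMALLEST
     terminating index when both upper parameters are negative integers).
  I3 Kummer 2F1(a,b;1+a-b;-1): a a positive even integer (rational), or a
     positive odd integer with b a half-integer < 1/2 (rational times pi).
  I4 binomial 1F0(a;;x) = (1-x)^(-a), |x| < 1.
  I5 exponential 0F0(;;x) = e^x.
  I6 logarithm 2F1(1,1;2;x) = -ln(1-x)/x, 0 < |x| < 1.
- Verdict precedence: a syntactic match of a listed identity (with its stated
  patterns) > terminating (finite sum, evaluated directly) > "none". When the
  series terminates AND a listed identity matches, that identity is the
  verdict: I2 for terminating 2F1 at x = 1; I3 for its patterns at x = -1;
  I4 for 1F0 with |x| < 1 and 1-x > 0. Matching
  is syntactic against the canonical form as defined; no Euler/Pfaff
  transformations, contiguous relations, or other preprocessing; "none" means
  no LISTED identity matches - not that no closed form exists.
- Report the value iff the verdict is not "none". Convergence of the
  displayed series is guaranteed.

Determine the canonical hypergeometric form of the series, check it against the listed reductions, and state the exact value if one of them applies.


Classification (C = -\frac{11}{3}): 2F2 with upper {-8, -\frac{3}{4}}, lower {\frac{2}{3}, \frac{3}{2}}, argument x = -\frac{7}{3}. Verdict: terminating - no listed pattern fits, but -8 in the upper list cuts the series at k = 8; direct evaluation. Hence: \frac{5099276860879}{52850688000}.

The tell: t_0 being -\frac{11}{3}, the factorial ratio (C = -11/3, x = -7/3) (k+a-1)!/(a-1)! is a rising factorial (a)_k.
Step ratio: r(k) = -\frac{7}{3} * (k-8) (k-\frac{3}{4}) / [(k+\frac{2}{3}) (k+\frac{3}{2}) (k+1)] - rational; roots negated = parameters, x = -\frac{7}{3}, C = -\frac{11}{3}.


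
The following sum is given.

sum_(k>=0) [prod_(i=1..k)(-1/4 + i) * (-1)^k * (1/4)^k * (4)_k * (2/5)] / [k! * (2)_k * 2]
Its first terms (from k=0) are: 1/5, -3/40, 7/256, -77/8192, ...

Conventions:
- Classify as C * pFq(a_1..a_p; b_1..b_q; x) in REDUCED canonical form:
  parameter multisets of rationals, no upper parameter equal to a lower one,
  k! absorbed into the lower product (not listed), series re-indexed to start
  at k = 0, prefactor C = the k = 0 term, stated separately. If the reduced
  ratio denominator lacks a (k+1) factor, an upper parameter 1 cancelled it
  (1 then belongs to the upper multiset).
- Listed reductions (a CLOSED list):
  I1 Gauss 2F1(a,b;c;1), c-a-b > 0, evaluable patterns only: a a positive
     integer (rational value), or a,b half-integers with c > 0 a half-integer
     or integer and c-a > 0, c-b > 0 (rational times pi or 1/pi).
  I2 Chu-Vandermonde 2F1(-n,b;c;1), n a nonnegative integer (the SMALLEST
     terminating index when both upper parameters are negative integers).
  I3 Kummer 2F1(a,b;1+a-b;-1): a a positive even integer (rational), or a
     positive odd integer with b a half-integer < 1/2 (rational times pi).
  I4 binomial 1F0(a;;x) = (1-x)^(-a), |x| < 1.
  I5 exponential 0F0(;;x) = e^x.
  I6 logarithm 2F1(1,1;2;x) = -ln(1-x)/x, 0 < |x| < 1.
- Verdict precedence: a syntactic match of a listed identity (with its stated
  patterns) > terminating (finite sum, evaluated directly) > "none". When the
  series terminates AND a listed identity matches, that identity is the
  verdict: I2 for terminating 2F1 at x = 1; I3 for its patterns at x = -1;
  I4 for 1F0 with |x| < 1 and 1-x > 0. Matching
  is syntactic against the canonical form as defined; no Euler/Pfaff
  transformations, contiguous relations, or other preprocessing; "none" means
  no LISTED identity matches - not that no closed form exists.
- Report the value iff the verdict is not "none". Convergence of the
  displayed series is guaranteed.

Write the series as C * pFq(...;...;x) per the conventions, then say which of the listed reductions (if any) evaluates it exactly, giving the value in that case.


Structural cue: with t_0 = 1/5, the constant factors (prefactor 1/5) combine into one prefactor.
Consecutive-term ratio: r(k) = (-1/4) * (k+3/4) (k+4) / [(k+2) (k+1)] ; factor over Q: parameters, x = (-1/4), and C = 1/5.

The series (x = -1/4) is 2F1: upper {3/4, 4}, lower {2}, prefactor 1/5. Verdict: none (x = -1/4): each listed identity misses the multisets {3/4, 4} ; {2}.


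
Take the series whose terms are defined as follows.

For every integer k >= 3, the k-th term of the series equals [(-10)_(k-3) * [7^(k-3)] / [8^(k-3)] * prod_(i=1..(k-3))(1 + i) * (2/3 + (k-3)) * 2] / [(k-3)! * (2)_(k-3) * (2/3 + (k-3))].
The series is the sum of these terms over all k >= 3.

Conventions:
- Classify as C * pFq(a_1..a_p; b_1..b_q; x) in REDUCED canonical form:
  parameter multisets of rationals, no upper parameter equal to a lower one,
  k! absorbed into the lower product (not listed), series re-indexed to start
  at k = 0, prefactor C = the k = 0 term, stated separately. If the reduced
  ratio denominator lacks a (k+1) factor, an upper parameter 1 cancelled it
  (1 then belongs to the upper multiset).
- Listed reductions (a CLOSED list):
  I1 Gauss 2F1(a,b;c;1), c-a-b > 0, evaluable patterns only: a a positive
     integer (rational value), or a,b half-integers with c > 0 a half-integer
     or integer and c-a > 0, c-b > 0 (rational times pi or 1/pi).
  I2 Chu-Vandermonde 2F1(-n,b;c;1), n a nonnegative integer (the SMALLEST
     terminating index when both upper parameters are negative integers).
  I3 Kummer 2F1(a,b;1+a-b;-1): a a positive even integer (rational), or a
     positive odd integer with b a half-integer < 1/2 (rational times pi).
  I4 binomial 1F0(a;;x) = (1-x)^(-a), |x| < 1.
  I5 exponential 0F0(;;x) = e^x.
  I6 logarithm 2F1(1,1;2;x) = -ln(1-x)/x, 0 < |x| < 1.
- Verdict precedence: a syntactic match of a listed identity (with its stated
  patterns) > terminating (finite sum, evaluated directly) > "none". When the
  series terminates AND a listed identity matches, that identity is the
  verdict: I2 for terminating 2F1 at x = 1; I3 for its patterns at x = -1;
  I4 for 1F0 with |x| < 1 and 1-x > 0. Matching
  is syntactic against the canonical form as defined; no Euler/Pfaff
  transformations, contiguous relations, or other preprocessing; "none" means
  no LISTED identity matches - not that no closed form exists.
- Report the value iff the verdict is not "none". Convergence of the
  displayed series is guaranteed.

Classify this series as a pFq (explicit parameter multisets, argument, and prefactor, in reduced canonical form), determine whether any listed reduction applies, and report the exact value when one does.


This is 2 * 1F0(-10; -; 7/8) in reduced canonical form. Verdict: the binomial series (I4) matches (the 1F0 binomial series: exponent 10, x = 7/8). Exact value: 1/536870912.

Key observation: t_0 being 2, the running product (C = 2, x = 7/8) telescopes to a rising factorial.
Adjacent-term ratio: r(k) = (7/8) * (k-10) / [(k+1)] - rational in k, leading ratio (7/8); with t_0 = 2, classification follows.


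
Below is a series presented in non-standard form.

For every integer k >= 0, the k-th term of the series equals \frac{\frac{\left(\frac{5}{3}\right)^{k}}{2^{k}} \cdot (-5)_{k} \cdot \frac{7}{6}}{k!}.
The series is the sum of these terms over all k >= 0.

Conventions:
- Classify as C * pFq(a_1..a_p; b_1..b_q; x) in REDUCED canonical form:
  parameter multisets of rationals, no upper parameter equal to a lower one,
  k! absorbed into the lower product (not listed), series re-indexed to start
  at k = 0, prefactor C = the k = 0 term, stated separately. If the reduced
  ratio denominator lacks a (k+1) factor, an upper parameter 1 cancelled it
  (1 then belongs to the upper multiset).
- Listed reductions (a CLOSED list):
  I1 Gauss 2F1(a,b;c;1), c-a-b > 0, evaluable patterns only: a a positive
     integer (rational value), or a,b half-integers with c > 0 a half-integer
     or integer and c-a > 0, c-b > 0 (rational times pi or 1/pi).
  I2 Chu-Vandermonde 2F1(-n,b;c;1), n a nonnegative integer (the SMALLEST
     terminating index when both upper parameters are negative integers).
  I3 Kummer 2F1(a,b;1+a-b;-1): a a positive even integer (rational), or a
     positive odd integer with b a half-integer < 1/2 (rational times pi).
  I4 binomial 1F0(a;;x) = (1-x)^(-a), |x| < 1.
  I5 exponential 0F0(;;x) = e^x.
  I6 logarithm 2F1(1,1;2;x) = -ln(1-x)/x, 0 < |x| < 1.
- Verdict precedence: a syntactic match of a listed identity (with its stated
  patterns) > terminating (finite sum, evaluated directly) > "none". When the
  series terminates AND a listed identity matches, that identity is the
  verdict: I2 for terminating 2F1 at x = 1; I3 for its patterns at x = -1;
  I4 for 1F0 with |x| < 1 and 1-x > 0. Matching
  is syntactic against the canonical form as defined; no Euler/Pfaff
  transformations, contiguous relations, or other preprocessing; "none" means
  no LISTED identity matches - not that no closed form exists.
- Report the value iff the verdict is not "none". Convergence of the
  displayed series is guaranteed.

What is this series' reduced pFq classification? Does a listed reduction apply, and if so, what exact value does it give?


Classification (C = \frac{7}{6}): 1F0 with upper {-5}, lower {-}, argument x = \frac{5}{6}. Verdict at x = \frac{5}{6}: binomial (I4) matches (the 1F0 binomial series: exponent 5, x = \frac{5}{6}). Hence: \frac{7}{46656}.

The tell: t_0 being \frac{7}{6}, the two k-th powers (C = 7/6) combine into one argument.
Step ratio: r(k) = \frac{5}{6} * (k-5) / [(k+1)] - poly over poly, x = \frac{5}{6} from leading terms; C = \frac{7}{6} at k = 0.


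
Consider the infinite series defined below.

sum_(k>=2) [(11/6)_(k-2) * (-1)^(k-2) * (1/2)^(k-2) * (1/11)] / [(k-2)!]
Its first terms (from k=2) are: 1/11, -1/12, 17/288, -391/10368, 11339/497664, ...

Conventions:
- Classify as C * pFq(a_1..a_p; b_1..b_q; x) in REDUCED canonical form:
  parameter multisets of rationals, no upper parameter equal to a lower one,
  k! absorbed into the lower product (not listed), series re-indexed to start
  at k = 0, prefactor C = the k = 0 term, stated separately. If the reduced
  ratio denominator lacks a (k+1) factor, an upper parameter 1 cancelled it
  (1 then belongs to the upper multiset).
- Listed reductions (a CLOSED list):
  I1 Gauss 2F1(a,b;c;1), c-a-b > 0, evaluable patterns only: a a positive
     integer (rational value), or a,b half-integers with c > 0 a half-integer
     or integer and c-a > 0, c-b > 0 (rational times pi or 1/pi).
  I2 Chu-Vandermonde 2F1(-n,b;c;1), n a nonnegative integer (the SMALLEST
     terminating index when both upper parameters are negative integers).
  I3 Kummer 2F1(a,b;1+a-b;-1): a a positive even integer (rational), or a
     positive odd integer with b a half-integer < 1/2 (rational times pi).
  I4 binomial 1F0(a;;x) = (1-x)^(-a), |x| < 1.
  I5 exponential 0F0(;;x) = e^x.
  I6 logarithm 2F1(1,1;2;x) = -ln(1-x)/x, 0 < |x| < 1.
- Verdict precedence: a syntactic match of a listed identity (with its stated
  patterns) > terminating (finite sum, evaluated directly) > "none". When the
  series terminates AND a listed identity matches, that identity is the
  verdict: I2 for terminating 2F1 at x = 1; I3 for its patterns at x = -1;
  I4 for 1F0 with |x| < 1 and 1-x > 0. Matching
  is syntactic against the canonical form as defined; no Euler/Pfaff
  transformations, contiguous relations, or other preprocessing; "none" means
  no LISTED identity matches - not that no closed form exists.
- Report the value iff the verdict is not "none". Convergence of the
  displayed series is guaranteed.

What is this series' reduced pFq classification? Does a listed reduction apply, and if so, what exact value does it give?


The tell: from the first term 1/11: the (-1)^k factor (C = 1/11, x = -1/2) folds into the argument's sign.
Ratio: r(k) = (-1/2) * (k+11/6) / [(k+1)] - rational; roots negated = parameters, x = (-1/2), C = 1/11.

Classification (C = 1/11): 1F0 with upper {11/6}, lower {-}, argument x = -1/2. Verdict: binomial (I4) applies (the 1F0 binomial series: exponent -11/6, x = -1/2). Its exact value is (1/11) * (3/2)^(-11/6).


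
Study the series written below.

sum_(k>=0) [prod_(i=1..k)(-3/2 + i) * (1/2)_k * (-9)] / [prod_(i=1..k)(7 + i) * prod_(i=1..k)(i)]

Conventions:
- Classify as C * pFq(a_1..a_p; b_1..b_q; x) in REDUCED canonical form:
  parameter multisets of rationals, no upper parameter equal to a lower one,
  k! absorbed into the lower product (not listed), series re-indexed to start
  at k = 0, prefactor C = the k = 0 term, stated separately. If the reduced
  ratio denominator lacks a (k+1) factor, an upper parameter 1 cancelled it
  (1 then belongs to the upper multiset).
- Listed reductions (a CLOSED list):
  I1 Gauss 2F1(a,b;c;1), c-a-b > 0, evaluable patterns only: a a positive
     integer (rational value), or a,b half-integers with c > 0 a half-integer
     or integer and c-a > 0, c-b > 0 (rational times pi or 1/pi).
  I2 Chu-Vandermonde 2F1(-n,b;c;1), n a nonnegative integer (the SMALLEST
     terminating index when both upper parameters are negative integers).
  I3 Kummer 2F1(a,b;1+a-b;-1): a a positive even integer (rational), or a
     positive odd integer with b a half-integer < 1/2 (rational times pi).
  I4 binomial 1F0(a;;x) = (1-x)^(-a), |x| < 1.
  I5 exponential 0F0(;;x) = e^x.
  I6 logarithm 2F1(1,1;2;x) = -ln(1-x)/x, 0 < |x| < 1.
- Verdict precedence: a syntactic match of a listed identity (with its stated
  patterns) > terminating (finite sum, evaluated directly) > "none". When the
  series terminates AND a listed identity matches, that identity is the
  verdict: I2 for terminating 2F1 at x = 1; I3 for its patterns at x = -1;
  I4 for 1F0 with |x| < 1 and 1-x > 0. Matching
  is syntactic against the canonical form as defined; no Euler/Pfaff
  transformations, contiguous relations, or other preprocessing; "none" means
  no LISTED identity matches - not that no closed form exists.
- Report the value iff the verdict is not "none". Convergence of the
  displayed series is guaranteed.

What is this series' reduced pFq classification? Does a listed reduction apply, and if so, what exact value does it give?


Reduced: x = 1, 2F1, upper = {-1/2, 1/2}, lower = {8}, C = -9. Verdict: Gauss's theorem I1 (half-integer case) matches (x = 1; upper {-1/2, 1/2} half-integers, c = 8 in the evaluable pattern). Hence: (-8388608/306735) / pi.

Key observation: x = 1 and the running product (C = -9, x = 1) telescopes to a rising factorial.
Adjacent-term ratio: r(k) = 1 * (k-1/2) (k+1/2) / [(k+8) (k+1)] - poly over poly, x = 1 from leading terms; C = -9 at k = 0.


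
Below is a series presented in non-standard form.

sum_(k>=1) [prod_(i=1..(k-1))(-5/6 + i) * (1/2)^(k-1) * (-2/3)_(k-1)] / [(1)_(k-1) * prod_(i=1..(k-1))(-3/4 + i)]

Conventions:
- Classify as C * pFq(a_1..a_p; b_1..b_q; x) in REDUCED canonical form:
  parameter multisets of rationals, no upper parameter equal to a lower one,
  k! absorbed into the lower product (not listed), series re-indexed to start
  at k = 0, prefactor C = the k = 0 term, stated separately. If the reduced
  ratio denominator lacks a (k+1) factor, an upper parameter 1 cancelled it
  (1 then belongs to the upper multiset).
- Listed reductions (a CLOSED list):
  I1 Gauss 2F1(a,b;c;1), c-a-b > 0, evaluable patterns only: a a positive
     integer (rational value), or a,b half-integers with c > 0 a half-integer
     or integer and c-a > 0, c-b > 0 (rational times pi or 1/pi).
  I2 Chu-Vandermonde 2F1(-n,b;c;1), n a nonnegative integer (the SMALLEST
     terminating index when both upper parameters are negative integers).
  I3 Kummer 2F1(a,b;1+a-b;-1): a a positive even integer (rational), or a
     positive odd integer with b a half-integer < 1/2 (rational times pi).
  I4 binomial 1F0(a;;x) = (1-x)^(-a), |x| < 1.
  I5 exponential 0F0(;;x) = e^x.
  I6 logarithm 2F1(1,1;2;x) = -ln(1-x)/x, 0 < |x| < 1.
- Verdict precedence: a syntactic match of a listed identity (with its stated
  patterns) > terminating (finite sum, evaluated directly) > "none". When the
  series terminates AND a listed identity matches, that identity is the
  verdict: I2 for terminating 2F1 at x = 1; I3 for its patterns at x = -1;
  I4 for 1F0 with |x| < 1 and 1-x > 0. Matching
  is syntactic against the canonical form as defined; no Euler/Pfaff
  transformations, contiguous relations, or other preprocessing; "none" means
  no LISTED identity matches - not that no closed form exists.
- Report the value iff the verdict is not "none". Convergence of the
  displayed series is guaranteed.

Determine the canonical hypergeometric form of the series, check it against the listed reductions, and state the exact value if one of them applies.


Canonical form: C = 1 times 2F1 with upper {-2/3, 1/6}, lower {1/4}, x = 1/2. Verdict: none. A 2F1 with upper {-2/3, 1/6} fits none of I1-I6 at x = 1/2; the sum runs forever.

The tell: t_0 = 1 here, and the running product (prefactor 1) telescopes to a rising factorial.
Ratio: r(k) = (1/2) * (k-2/3) (k+1/6) / [(k+1/4) (k+1)] - rational; roots negated = parameters, x = (1/2), C = 1.


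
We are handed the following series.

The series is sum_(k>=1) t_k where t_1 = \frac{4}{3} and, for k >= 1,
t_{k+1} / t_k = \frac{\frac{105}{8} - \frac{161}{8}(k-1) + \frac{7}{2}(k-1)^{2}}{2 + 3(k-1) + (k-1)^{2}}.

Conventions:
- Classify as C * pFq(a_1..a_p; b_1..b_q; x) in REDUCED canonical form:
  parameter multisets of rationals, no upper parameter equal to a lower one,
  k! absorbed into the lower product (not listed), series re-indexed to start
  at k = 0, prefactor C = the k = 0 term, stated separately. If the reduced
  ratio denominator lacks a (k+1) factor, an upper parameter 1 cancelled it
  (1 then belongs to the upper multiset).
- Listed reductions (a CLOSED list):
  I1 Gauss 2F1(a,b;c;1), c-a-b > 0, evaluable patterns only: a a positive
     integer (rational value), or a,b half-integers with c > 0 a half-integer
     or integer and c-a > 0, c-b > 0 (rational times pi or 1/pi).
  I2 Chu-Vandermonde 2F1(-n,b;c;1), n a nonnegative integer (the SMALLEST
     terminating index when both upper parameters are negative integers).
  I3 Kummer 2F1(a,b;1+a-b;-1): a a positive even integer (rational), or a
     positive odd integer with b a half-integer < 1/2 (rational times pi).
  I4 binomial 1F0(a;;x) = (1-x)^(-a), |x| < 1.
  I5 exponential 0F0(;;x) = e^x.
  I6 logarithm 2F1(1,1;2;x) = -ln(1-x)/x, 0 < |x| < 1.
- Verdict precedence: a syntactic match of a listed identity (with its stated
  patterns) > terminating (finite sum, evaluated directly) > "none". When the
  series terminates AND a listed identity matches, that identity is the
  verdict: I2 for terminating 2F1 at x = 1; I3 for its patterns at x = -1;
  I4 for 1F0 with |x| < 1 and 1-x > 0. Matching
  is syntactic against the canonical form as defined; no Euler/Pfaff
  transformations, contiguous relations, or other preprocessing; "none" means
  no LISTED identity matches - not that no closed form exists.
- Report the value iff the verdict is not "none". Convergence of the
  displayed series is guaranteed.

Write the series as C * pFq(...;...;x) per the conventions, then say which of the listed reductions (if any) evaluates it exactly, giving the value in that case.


With C = \frac{4}{3}: the canonical form is 2F1(-5, -\frac{3}{4}; 2; \frac{7}{2}). Verdict: terminating (-5 upstairs). 6 nonzero terms in all; added directly. Value: \frac{3079841}{393216}.

First insight: x = \frac{7}{2} and roots of the ratio polynomials (prefactor 4/3) are the negated parameters.
Ratio: r(k) = \frac{7}{2} * (k-5) (k-\frac{3}{4}) / [(k+2) (k+1)] - rational in k. x = \frac{7}{2}; t_0 = \frac{4}{3}; negate the roots.


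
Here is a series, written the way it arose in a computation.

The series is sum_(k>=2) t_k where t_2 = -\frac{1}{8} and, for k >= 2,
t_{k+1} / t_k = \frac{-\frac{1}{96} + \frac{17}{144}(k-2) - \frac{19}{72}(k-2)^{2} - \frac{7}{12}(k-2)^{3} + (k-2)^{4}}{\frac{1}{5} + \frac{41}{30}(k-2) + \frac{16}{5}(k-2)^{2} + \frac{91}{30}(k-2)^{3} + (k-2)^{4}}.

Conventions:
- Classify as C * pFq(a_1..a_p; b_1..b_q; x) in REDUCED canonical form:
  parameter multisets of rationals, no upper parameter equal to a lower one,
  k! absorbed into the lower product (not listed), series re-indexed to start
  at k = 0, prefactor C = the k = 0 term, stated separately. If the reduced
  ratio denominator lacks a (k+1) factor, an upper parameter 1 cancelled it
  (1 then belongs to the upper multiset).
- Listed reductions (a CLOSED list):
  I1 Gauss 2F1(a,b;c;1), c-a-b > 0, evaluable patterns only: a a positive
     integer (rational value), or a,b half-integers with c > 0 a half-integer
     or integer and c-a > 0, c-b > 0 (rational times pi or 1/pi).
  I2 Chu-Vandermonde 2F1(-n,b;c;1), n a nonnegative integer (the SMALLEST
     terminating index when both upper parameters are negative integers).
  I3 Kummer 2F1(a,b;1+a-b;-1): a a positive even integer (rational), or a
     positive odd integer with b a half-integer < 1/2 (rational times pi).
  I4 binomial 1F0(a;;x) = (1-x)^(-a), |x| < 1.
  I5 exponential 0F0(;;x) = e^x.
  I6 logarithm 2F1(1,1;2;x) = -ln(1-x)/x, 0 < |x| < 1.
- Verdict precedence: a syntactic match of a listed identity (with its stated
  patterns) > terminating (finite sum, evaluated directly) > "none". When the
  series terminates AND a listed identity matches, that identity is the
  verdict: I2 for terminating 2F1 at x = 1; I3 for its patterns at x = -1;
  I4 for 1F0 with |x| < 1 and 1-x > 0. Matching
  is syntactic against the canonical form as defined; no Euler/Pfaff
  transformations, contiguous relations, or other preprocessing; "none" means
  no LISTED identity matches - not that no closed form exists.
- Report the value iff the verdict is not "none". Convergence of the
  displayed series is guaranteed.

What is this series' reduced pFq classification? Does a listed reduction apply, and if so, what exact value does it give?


At argument 1: a 3F2 with upper {-\frac{3}{4}, -\frac{1}{6}, -\frac{1}{6}}, lower {\frac{1}{3}, \frac{6}{5}}, scaled by C = -\frac{1}{8}. Verdict: none - at argument 1 the multisets {-\frac{3}{4}, -\frac{1}{6}, -\frac{1}{6}} ; {\frac{1}{3}, \frac{6}{5}} match no listed identity.

Key observation: t_0 being -\frac{1}{8}, the ratio is unreduced: k + 1/2 divides both sides (C = -1/8).
Step ratio: r(k) = 1 * (k-\frac{3}{4}) (k-\frac{1}{6}) (k-\frac{1}{6}) / [(k+\frac{1}{3}) (k+\frac{6}{5}) (k+1)] - poly over poly, x = 1 from leading terms; C = -\frac{1}{8} at k = 0.


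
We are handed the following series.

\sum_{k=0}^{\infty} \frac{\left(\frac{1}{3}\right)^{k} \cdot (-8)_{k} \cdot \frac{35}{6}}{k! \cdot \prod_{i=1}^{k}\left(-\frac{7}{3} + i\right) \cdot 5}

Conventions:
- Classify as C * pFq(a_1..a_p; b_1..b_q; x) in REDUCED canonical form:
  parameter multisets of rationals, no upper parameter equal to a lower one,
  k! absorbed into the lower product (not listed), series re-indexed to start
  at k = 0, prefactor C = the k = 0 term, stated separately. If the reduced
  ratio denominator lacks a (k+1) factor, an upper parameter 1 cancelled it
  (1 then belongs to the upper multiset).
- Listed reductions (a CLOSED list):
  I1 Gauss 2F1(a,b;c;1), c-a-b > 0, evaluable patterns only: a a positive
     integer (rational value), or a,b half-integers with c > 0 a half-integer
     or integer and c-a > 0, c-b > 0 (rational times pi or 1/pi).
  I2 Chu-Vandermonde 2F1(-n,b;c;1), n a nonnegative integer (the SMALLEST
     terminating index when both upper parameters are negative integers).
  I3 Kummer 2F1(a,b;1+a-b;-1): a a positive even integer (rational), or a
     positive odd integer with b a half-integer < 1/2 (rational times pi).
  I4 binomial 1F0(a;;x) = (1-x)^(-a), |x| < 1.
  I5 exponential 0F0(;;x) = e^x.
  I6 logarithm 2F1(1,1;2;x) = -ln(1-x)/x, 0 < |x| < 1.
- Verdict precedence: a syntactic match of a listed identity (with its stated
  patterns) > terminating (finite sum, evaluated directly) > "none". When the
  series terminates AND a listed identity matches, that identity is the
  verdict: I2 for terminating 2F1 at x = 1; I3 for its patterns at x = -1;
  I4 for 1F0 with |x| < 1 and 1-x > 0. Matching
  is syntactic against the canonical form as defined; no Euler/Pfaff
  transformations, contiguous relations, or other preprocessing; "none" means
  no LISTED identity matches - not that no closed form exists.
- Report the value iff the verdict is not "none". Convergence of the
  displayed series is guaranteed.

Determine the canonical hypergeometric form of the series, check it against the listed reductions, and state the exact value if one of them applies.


With C = \frac{7}{6}: the canonical form is 1F1(-8; -\frac{4}{3}; \frac{1}{3}). Verdict: terminating - the sum ends at index 8 because -8 is a negative integer; exact evaluation follows. Hence: \frac{3839281}{718080}.

Key observation: t_0 = \frac{7}{6} here, and the constant factors (C = 7/6) combine into one prefactor.
Adjacent-term ratio: r(k) = \frac{1}{3} * (k-8) / [(k-\frac{4}{3}) (k+1)] - poly over poly, x = \frac{1}{3} from leading terms; C = \frac{7}{6} at k = 0.


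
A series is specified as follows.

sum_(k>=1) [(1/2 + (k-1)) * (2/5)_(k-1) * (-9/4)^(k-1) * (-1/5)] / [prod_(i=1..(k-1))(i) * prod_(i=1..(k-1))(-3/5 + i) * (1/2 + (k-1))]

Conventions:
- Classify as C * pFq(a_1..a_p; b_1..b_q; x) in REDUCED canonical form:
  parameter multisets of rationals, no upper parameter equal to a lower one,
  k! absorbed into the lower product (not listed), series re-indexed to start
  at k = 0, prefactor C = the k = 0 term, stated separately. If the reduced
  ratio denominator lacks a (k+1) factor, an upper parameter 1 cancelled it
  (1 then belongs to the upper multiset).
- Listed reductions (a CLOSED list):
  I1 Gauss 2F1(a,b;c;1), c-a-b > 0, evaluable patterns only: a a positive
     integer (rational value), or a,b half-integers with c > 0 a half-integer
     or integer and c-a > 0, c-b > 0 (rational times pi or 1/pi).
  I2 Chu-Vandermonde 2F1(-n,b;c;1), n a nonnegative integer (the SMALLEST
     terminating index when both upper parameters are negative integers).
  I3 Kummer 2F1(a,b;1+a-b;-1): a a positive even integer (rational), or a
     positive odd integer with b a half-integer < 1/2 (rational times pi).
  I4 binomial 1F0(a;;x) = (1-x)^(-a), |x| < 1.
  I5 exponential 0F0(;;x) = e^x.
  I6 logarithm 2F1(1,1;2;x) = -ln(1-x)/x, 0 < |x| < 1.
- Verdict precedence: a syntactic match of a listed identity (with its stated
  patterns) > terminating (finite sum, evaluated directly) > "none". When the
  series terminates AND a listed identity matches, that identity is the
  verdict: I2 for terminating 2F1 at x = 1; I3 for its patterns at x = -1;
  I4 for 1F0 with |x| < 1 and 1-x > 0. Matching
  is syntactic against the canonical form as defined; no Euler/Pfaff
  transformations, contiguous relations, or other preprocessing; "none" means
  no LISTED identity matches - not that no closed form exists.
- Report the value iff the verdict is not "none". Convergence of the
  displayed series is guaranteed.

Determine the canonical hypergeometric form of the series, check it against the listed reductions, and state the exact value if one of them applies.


At argument -9/4: a 0F0 with upper {-}, lower {-}, scaled by C = -1/5. Verdict (x = -9/4): the I5 exponential reduction applies (the 0F0 exponential series at x = -9/4). Value: (-1/5) * e^(-9/4).

Key step: from the first term -1/5: striking the common factor k + 1/2 reduces the term (C = -1/5).
Ratio: r(k) = (-9/4) * 1 / [(k+1)] - poly over poly, x = (-9/4) from leading terms; C = -1/5 at k = 0.


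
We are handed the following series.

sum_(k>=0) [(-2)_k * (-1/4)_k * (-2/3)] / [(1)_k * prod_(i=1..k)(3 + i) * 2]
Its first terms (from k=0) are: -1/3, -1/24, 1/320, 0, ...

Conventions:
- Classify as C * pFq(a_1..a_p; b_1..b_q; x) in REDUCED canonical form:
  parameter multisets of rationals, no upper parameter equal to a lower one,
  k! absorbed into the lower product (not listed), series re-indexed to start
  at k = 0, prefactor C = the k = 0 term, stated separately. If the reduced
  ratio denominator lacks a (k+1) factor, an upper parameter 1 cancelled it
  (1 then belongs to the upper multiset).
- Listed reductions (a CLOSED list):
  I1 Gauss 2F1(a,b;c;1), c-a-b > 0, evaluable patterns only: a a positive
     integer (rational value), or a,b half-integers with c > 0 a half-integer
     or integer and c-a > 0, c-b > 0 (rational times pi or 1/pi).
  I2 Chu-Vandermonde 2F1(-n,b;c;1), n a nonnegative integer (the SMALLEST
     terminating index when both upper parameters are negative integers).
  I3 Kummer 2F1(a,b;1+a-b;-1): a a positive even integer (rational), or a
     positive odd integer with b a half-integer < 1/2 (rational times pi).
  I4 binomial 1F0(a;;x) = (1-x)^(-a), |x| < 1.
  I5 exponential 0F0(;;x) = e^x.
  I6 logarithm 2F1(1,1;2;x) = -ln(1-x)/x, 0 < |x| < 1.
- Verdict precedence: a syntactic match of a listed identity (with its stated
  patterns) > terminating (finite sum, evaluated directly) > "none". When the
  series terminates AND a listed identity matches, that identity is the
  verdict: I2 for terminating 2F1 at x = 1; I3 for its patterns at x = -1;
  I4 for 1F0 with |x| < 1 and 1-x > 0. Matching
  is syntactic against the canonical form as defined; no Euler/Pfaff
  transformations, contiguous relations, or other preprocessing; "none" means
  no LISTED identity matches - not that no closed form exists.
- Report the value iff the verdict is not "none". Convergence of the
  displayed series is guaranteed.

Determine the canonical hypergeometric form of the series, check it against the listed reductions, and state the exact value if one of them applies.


Prefactor -1/3, argument 1: 2F1 with upper {-2, -1/4} over lower {4}. Verdict: Vandermonde's identity (I2) fires (terminating 2F1 at x = 1 with n = 2, b = -1/4, c = 4). Exact value: -119/320.

Key observation: t_0 = -1/3 here, and (1)_k (C = -1/3, x = 1) is k! itself.
Adjacent-term ratio: r(k) = 1 * (k-2) (k-1/4) / [(k+4) (k+1)] - rational; roots negated = parameters, x = 1, C = -1/3.


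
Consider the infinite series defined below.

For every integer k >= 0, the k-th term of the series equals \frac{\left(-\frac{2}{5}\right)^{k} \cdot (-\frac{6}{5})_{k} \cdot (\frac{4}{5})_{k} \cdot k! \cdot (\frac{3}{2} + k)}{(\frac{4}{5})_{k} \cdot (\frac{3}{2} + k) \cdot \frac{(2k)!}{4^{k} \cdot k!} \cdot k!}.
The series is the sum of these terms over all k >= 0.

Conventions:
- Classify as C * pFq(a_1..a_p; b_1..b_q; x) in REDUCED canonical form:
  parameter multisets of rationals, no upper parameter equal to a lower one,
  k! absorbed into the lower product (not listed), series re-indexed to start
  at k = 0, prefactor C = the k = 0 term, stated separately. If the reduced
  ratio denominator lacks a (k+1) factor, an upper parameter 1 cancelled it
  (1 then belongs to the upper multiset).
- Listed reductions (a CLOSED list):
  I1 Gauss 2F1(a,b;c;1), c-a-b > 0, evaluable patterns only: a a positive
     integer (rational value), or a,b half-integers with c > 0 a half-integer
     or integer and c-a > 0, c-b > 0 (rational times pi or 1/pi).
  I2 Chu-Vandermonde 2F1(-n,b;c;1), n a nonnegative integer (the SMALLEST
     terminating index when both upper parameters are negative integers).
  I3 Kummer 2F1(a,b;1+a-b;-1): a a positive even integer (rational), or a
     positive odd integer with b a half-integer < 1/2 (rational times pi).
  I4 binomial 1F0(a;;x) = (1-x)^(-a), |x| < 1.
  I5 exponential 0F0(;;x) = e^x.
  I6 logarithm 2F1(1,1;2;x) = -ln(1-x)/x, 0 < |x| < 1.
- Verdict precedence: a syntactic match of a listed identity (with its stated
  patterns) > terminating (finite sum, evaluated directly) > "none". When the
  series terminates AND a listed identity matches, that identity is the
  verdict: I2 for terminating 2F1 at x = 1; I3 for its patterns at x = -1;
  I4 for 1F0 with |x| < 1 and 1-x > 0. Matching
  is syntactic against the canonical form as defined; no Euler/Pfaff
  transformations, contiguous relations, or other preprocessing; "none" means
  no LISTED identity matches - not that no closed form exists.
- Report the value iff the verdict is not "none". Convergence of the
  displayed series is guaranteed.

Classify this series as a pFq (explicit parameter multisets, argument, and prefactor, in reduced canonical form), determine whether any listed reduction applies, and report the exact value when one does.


x = -\frac{2}{5} here; the reduced form reads 2F1, upper {-\frac{6}{5}, 1}, lower {\frac{1}{2}}, C = 1. Verdict: none. A 2F1 with upper {-\frac{6}{5}, 1} fits none of I1-I6 at x = -\frac{2}{5}; the sum runs forever.

First insight: t_0 = 1 here, and the parameter 4/5 appears in both the upper and lower lists and cancels (alongside the other common factor).
Step ratio: r(k) = -\frac{2}{5} * (k-\frac{6}{5}) (k+1) / [(k+\frac{1}{2}) (k+1)] - rational in k. x = -\frac{2}{5}; t_0 = 1; negate the roots.
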